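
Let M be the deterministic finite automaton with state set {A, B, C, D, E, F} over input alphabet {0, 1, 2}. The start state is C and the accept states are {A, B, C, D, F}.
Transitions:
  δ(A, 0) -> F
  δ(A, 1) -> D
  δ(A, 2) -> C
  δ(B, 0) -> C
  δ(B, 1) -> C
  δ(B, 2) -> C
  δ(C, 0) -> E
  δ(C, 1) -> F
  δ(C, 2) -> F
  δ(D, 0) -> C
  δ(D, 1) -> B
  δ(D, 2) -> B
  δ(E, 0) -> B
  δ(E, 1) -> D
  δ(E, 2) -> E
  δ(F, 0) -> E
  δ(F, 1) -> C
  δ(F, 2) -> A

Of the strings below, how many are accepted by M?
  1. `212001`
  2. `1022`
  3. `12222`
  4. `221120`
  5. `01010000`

`212001`: accepted
`1022`: rejected
`12222`: accepted
`221120`: rejected
`01010000`: rejected

2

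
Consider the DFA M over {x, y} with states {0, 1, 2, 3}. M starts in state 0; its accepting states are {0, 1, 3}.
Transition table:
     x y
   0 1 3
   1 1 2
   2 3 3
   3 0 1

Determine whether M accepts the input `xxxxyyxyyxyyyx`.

accepted

0 --x--> 1
1 --x--> 1
1 --x--> 1
1 --x--> 1
1 --y--> 2
2 --y--> 3
3 --x--> 0
0 --y--> 3
3 --y--> 1
1 --x--> 1
1 --y--> 2
2 --y--> 3
3 --y--> 1
1 --x--> 1
End in state 1, which is an accepting state.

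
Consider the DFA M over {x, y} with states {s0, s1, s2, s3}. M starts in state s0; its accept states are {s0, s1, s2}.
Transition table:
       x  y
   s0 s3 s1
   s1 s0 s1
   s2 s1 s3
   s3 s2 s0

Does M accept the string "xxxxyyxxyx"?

s0 --x--> s3
s3 --x--> s2
s2 --x--> s1
s1 --x--> s0
s0 --y--> s1
s1 --y--> s1
s1 --x--> s0
s0 --x--> s3
s3 --y--> s0
s0 --x--> s3
End in state s3, which is not an accepting state.

rejected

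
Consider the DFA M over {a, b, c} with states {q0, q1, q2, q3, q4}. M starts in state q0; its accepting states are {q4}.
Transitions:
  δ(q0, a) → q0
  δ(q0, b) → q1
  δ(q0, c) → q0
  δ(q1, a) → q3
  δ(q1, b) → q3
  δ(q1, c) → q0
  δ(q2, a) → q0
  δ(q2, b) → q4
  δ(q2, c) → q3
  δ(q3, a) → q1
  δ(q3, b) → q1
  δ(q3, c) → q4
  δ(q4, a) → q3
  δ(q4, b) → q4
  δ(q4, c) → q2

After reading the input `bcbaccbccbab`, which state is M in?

q0 --b--> q1
q1 --c--> q0
q0 --b--> q1
q1 --a--> q3
q3 --c--> q4
q4 --c--> q2
q2 --b--> q4
q4 --c--> q2
q2 --c--> q3
q3 --b--> q1
q1 --a--> q3
q3 --b--> q1

q1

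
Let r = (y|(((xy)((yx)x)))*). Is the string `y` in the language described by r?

yes

The left alternative y matches y.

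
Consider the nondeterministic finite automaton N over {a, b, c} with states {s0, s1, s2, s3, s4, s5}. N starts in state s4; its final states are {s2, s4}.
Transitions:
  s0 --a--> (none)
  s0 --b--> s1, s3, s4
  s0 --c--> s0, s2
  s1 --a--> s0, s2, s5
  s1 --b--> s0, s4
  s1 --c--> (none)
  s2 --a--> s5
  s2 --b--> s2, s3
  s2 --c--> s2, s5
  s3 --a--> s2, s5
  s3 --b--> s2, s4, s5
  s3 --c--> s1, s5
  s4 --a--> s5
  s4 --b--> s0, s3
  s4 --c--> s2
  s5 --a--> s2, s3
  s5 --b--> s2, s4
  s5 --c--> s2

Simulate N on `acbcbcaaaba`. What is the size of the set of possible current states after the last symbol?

3

Start: {s4}
read a: {s5}
read c: {s2}
read b: {s2, s3}
read c: {s1, s2, s5}
read b: {s0, s2, s3, s4}
read c: {s0, s1, s2, s5}
read a: {s0, s2, s3, s5}
read a: {s2, s3, s5}
read a: {s2, s3, s5}
read b: {s2, s3, s4, s5}
read a: {s2, s3, s5}
Final reachable set {s2, s3, s5} has 3 states.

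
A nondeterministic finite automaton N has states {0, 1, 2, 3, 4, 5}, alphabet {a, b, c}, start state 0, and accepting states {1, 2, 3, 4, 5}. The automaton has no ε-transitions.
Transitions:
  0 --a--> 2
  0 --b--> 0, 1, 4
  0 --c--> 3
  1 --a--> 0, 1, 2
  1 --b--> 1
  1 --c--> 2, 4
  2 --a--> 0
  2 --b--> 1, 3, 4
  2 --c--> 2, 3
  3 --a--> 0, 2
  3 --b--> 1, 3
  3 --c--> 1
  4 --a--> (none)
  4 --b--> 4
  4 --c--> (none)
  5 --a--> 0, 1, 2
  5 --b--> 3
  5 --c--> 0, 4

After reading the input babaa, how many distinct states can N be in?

3

Start: {0}
read b: {0, 1, 4}
read a: {0, 1, 2}
read b: {0, 1, 3, 4}
read a: {0, 1, 2}
read a: {0, 1, 2}
Final reachable set {0, 1, 2} has 3 states.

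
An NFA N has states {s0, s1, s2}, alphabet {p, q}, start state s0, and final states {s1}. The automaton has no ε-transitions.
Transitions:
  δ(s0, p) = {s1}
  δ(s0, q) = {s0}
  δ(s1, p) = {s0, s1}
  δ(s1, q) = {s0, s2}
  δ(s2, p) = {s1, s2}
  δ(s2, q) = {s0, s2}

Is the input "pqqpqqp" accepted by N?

accepted

Start: {s0}
read p: {s1}
read q: {s0, s2}
read q: {s0, s2}
read p: {s1, s2}
read q: {s0, s2}
read q: {s0, s2}
read p: {s1, s2}
Reachable ∩ accepting = {s1} — nonempty.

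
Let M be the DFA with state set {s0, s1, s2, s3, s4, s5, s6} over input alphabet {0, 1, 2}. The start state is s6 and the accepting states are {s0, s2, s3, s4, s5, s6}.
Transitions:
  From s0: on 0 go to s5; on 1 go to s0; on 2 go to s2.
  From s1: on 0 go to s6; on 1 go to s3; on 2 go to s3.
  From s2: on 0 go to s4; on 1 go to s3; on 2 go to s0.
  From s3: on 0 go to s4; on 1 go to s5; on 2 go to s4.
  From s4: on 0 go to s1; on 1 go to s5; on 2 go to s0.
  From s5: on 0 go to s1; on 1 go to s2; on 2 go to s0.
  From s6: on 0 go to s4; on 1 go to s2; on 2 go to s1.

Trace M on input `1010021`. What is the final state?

s6 --1--> s2
s2 --0--> s4
s4 --1--> s5
s5 --0--> s1
s1 --0--> s6
s6 --2--> s1
s1 --1--> s3

s3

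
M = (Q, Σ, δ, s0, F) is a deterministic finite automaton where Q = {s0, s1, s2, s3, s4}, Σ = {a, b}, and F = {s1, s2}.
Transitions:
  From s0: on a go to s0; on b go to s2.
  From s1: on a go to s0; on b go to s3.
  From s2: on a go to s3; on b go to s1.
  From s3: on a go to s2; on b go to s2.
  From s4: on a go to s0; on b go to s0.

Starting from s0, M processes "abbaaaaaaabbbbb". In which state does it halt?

s1

s0 --a--> s0
s0 --b--> s2
s2 --b--> s1
s1 --a--> s0
s0 --a--> s0
s0 --a--> s0
s0 --a--> s0
s0 --a--> s0
s0 --a--> s0
s0 --a--> s0
s0 --b--> s2
s2 --b--> s1
s1 --b--> s3
s3 --b--> s2
s2 --b--> s1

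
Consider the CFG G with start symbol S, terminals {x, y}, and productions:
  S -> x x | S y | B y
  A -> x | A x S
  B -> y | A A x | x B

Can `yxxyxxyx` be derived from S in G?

no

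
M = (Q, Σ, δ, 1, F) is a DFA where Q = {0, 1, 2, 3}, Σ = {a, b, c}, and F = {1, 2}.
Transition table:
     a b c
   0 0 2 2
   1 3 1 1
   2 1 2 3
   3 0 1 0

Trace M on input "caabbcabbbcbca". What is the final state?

3

1 --c--> 1
1 --a--> 3
3 --a--> 0
0 --b--> 2
2 --b--> 2
2 --c--> 3
3 --a--> 0
0 --b--> 2
2 --b--> 2
2 --b--> 2
2 --c--> 3
3 --b--> 1
1 --c--> 1
1 --a--> 3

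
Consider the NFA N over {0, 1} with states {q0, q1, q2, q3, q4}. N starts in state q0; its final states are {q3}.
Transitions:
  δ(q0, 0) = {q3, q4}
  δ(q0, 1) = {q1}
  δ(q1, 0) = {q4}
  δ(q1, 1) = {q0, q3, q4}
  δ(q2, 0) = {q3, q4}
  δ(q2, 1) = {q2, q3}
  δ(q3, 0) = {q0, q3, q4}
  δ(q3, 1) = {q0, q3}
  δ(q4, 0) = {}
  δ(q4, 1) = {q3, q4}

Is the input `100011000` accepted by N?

rejected

Start: {q0}
read 1: {q1}
read 0: {q4}
read 0: {}
The reachable set is empty and stays empty for the remaining 6 symbols.
Reachable ∩ accepting = {} — empty.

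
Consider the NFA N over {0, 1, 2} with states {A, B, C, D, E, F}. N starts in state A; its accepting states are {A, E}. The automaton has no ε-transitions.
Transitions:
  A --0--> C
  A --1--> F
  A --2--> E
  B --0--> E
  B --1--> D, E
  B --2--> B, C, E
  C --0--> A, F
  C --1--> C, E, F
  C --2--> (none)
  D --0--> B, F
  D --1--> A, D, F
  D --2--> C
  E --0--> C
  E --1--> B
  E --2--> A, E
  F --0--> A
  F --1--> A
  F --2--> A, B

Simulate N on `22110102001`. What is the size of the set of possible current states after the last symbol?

4

Start: {A}
read 2: {E}
read 2: {A, E}
read 1: {B, F}
read 1: {A, D, E}
read 0: {B, C, F}
read 1: {A, C, D, E, F}
read 0: {A, B, C, F}
read 2: {A, B, C, E}
read 0: {A, C, E, F}
read 0: {A, C, F}
read 1: {A, C, E, F}
Final reachable set {A, C, E, F} has 4 states.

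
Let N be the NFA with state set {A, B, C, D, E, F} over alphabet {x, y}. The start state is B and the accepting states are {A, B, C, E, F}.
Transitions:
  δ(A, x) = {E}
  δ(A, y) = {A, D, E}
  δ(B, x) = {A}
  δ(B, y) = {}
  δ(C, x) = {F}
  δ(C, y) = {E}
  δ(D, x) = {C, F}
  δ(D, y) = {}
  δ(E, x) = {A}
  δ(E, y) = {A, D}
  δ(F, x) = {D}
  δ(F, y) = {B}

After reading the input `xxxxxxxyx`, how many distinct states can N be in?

4

Start: {B}
read x: {A}
read x: {E}
read x: {A}
read x: {E}
read x: {A}
read x: {E}
read x: {A}
read y: {A, D, E}
read x: {A, C, E, F}
Final reachable set {A, C, E, F} has 4 states.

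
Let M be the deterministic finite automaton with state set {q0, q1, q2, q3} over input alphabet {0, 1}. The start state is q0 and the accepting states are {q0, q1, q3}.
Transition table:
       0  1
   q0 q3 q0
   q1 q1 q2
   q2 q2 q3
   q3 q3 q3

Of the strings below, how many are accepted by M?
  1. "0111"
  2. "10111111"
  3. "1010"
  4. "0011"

"0111": accepted
"10111111": accepted
"1010": accepted
"0011": accepted

4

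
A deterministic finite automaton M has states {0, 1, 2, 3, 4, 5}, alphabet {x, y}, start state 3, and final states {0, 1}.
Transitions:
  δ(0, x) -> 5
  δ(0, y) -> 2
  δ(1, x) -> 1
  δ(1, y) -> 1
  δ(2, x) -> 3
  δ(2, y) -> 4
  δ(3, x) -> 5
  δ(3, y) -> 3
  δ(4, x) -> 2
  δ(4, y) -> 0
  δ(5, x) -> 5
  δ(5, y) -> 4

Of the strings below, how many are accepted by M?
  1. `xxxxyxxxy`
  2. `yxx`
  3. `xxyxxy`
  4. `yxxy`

0

`xxxxyxxxy`: rejected
`yxx`: rejected
`xxyxxy`: rejected
`yxxy`: rejected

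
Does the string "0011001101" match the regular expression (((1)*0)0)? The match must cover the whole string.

no

No split of 0011001101 into u·v has ((1)*0) matching u and 0 matching v.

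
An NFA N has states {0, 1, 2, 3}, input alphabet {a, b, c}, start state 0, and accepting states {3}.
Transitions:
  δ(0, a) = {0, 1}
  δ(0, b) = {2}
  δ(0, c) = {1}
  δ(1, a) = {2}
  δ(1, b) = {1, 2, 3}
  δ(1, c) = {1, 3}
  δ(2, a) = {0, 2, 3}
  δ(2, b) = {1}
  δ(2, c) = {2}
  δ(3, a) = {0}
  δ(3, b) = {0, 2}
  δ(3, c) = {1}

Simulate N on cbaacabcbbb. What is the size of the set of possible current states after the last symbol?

Start: {0}
read c: {1}
read b: {1, 2, 3}
read a: {0, 2, 3}
read a: {0, 1, 2, 3}
read c: {1, 2, 3}
read a: {0, 2, 3}
read b: {0, 1, 2}
read c: {1, 2, 3}
read b: {0, 1, 2, 3}
read b: {0, 1, 2, 3}
read b: {0, 1, 2, 3}
Final reachable set {0, 1, 2, 3} has 4 states.

4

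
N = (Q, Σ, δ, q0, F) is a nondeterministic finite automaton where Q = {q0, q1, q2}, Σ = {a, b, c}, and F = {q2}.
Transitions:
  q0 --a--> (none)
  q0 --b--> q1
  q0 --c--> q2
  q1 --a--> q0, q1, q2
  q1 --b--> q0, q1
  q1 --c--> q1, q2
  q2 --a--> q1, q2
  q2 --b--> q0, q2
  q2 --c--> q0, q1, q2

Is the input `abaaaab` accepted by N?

rejected

Start: {q0}
read a: {}
The reachable set is empty and stays empty for the remaining 6 symbols.
Reachable ∩ accepting = {} — empty.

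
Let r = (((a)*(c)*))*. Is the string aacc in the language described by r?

yes

Split into 4 pieces a · a · c · c; each matches ((a)*(c)*).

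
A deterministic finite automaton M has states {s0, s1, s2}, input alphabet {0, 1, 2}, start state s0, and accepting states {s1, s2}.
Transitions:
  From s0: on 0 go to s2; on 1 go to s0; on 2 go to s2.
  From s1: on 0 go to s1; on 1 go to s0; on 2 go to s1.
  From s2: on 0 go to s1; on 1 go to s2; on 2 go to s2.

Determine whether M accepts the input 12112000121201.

s0 --1--> s0
s0 --2--> s2
s2 --1--> s2
s2 --1--> s2
s2 --2--> s2
s2 --0--> s1
s1 --0--> s1
s1 --0--> s1
s1 --1--> s0
s0 --2--> s2
s2 --1--> s2
s2 --2--> s2
s2 --0--> s1
s1 --1--> s0
End in state s0, which is not an accepting state.

rejected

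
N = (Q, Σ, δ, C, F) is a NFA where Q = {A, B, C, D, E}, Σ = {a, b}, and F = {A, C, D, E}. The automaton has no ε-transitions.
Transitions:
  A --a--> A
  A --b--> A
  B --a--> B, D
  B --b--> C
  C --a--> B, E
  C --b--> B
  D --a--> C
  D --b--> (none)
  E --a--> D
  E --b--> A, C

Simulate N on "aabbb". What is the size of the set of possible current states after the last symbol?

1

Start: {C}
read a: {B, E}
read a: {B, D}
read b: {C}
read b: {B}
read b: {C}
Final reachable set {C} has 1 state.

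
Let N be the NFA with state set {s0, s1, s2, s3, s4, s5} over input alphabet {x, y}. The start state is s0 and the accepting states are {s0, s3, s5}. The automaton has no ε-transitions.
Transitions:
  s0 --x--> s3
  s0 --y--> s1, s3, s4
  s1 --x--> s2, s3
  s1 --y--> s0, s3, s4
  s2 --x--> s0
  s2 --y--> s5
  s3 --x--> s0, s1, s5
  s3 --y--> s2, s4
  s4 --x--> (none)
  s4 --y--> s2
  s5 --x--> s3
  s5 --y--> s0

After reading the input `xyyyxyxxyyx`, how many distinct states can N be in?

Start: {s0}
read x: {s3}
read y: {s2, s4}
read y: {s2, s5}
read y: {s0, s5}
read x: {s3}
read y: {s2, s4}
read x: {s0}
read x: {s3}
read y: {s2, s4}
read y: {s2, s5}
read x: {s0, s3}
Final reachable set {s0, s3} has 2 states.

2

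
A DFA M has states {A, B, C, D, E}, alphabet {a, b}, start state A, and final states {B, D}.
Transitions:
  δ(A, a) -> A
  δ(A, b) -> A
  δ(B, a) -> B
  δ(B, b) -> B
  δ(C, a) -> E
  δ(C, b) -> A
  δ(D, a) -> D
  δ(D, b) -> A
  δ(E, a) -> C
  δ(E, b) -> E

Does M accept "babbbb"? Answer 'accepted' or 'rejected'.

rejected

A --b--> A
A --a--> A
A --b--> A
A --b--> A
A --b--> A
A --b--> A
End in state A, which is not an accepting state.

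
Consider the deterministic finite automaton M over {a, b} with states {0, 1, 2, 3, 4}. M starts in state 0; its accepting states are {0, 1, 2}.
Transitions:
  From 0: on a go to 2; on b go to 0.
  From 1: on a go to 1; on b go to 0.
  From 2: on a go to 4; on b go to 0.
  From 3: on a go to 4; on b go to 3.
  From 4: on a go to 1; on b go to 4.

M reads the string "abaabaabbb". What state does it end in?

0

0 --a--> 2
2 --b--> 0
0 --a--> 2
2 --a--> 4
4 --b--> 4
4 --a--> 1
1 --a--> 1
1 --b--> 0
0 --b--> 0
0 --b--> 0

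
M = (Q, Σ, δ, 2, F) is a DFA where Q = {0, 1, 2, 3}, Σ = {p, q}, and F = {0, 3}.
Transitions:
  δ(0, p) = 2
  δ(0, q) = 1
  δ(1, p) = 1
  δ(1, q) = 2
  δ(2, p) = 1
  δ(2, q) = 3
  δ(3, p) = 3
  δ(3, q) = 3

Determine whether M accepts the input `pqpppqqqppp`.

2 --p--> 1
1 --q--> 2
2 --p--> 1
1 --p--> 1
1 --p--> 1
1 --q--> 2
2 --q--> 3
3 --q--> 3
3 --p--> 3
3 --p--> 3
3 --p--> 3
End in state 3, which is an accepting state.

accepted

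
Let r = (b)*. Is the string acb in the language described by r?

no

acb cannot be split into zero or more pieces each matching b.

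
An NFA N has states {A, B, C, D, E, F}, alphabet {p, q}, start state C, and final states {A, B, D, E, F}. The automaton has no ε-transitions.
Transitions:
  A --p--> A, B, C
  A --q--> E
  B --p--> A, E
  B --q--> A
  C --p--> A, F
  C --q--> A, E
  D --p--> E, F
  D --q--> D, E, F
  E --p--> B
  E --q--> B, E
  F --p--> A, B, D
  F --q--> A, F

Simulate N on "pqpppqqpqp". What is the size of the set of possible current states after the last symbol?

Start: {C}
read p: {A, F}
read q: {A, E, F}
read p: {A, B, C, D}
read p: {A, B, C, E, F}
read p: {A, B, C, D, E, F}
read q: {A, B, D, E, F}
read q: {A, B, D, E, F}
read p: {A, B, C, D, E, F}
read q: {A, B, D, E, F}
read p: {A, B, C, D, E, F}
Final reachable set {A, B, C, D, E, F} has 6 states.

6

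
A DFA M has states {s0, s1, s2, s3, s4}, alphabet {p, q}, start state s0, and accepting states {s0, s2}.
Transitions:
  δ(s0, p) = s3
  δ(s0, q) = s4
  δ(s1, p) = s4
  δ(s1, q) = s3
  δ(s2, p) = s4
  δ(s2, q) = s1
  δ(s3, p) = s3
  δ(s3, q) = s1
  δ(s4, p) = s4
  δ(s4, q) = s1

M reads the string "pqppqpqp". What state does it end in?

s0 --p--> s3
s3 --q--> s1
s1 --p--> s4
s4 --p--> s4
s4 --q--> s1
s1 --p--> s4
s4 --q--> s1
s1 --p--> s4

s4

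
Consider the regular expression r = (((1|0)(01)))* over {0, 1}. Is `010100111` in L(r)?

010100111 cannot be split into zero or more pieces each matching ((1|0)(01)).

no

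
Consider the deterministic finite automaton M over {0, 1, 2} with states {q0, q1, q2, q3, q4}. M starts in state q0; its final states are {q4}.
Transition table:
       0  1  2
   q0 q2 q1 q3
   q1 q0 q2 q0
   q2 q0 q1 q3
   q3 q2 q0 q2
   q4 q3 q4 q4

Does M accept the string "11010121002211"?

rejected

q0 --1--> q1
q1 --1--> q2
q2 --0--> q0
q0 --1--> q1
q1 --0--> q0
q0 --1--> q1
q1 --2--> q0
q0 --1--> q1
q1 --0--> q0
q0 --0--> q2
q2 --2--> q3
q3 --2--> q2
q2 --1--> q1
q1 --1--> q2
End in state q2, which is not an accepting state.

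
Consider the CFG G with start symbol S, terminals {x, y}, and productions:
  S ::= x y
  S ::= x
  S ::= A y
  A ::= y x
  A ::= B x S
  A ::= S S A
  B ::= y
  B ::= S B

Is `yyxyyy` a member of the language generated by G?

no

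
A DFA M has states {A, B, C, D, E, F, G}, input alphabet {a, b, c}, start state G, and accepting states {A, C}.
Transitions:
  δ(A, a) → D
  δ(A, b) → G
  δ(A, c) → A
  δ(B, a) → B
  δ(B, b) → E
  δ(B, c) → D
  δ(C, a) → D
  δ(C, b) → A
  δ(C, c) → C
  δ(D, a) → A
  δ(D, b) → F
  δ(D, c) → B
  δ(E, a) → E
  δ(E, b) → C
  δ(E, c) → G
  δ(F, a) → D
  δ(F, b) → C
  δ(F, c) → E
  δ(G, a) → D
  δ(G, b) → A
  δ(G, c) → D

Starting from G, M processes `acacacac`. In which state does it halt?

B

G --a--> D
D --c--> B
B --a--> B
B --c--> D
D --a--> A
A --c--> A
A --a--> D
D --c--> B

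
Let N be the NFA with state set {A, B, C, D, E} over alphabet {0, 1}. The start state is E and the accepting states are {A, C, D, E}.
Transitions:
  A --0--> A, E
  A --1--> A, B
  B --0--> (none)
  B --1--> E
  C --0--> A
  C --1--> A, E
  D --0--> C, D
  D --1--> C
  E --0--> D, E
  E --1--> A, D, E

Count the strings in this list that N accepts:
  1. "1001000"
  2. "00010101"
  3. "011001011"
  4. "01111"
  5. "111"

5

"1001000": accepted
"00010101": accepted
"011001011": accepted
"01111": accepted
"111": accepted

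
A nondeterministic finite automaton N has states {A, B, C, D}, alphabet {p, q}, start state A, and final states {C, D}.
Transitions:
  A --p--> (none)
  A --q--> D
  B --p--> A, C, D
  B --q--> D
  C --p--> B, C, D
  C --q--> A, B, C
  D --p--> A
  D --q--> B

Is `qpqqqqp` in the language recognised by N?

Start: {A}
read q: {D}
read p: {A}
read q: {D}
read q: {B}
read q: {D}
read q: {B}
read p: {A, C, D}
Reachable ∩ accepting = {C, D} — nonempty.

accepted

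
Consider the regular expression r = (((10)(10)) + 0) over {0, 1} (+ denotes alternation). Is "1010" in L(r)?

yes

The left alternative ((10)(10)) matches 1010.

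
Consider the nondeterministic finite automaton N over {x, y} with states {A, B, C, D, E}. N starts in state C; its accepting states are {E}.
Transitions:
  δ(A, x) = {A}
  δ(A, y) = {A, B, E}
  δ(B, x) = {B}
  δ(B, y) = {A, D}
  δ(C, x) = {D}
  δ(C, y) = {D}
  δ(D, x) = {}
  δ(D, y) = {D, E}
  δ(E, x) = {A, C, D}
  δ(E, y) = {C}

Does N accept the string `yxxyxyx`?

Start: {C}
read y: {D}
read x: {}
The reachable set is empty and stays empty for the remaining 5 symbols.
Reachable ∩ accepting = {} — empty.

rejected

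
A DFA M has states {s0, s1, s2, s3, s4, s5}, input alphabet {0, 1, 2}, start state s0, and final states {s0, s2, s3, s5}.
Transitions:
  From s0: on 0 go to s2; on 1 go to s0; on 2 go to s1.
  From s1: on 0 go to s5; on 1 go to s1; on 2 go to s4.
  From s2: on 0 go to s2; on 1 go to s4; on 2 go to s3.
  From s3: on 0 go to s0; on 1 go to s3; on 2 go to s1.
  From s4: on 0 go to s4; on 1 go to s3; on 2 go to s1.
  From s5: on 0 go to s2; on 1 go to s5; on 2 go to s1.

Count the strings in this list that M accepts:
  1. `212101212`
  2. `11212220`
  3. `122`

0

`212101212`: rejected
`11212220`: rejected
`122`: rejected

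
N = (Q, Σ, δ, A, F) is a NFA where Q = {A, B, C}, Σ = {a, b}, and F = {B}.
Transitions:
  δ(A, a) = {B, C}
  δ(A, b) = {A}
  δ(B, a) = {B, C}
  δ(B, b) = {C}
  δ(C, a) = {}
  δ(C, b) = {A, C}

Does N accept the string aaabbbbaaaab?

Start: {A}
read a: {B, C}
read a: {B, C}
read a: {B, C}
read b: {A, C}
read b: {A, C}
read b: {A, C}
read b: {A, C}
read a: {B, C}
read a: {B, C}
read a: {B, C}
read a: {B, C}
read b: {A, C}
Reachable ∩ accepting = {} — empty.

rejected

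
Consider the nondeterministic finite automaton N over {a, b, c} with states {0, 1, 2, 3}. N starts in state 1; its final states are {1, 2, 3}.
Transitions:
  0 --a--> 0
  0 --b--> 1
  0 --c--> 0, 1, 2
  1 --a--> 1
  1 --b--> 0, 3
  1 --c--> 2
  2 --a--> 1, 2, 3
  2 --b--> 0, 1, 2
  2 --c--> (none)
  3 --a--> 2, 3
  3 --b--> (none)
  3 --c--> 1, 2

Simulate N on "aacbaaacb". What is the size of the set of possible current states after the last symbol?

Start: {1}
read a: {1}
read a: {1}
read c: {2}
read b: {0, 1, 2}
read a: {0, 1, 2, 3}
read a: {0, 1, 2, 3}
read a: {0, 1, 2, 3}
read c: {0, 1, 2}
read b: {0, 1, 2, 3}
Final reachable set {0, 1, 2, 3} has 4 states.

4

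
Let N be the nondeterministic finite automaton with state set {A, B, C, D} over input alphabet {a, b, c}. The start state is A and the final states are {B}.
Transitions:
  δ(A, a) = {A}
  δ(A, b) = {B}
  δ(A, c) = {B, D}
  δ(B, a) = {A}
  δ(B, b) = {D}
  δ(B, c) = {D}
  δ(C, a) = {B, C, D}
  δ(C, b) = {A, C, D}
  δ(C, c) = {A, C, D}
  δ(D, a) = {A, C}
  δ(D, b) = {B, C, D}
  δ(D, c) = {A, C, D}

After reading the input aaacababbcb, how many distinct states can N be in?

4

Start: {A}
read a: {A}
read a: {A}
read a: {A}
read c: {B, D}
read a: {A, C}
read b: {A, B, C, D}
read a: {A, B, C, D}
read b: {A, B, C, D}
read b: {A, B, C, D}
read c: {A, B, C, D}
read b: {A, B, C, D}
Final reachable set {A, B, C, D} has 4 states.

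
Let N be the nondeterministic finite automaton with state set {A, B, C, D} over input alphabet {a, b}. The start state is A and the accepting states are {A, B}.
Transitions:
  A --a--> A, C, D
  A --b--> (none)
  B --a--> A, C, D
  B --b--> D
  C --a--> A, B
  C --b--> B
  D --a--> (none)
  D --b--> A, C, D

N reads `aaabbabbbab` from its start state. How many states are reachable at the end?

Start: {A}
read a: {A, C, D}
read a: {A, B, C, D}
read a: {A, B, C, D}
read b: {A, B, C, D}
read b: {A, B, C, D}
read a: {A, B, C, D}
read b: {A, B, C, D}
read b: {A, B, C, D}
read b: {A, B, C, D}
read a: {A, B, C, D}
read b: {A, B, C, D}
Final reachable set {A, B, C, D} has 4 states.

4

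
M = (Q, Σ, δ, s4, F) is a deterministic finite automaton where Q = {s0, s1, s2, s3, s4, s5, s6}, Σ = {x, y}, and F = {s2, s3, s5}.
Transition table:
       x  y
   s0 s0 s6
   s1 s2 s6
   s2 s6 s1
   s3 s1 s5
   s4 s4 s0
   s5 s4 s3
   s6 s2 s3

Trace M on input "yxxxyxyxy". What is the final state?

s1

s4 --y--> s0
s0 --x--> s0
s0 --x--> s0
s0 --x--> s0
s0 --y--> s6
s6 --x--> s2
s2 --y--> s1
s1 --x--> s2
s2 --y--> s1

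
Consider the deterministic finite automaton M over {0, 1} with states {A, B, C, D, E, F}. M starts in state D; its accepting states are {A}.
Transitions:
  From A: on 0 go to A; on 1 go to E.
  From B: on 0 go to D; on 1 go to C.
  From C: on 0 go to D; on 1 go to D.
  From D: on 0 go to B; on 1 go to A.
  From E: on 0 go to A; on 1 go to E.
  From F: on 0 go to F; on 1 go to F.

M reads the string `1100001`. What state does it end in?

D --1--> A
A --1--> E
E --0--> A
A --0--> A
A --0--> A
A --0--> A
A --1--> E

E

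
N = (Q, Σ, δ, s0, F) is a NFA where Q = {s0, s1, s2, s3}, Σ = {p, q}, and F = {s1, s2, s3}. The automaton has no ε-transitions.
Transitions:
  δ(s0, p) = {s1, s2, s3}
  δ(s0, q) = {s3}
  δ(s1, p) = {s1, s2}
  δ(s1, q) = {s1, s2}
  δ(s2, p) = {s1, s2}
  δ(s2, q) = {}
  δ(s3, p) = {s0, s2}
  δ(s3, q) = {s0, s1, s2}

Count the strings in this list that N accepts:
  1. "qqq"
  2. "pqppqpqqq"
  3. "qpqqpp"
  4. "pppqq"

4

"qqq": accepted
"pqppqpqqq": accepted
"qpqqpp": accepted
"pppqq": accepted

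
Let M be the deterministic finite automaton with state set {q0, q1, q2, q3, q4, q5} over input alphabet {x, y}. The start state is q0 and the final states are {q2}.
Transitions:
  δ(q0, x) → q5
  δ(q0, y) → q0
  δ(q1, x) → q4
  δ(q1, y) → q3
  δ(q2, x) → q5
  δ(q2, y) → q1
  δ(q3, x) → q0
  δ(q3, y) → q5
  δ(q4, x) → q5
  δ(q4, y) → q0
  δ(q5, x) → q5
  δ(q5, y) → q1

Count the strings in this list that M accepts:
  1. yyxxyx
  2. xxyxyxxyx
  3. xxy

0

yyxxyx: rejected
xxyxyxxyx: rejected
xxy: rejected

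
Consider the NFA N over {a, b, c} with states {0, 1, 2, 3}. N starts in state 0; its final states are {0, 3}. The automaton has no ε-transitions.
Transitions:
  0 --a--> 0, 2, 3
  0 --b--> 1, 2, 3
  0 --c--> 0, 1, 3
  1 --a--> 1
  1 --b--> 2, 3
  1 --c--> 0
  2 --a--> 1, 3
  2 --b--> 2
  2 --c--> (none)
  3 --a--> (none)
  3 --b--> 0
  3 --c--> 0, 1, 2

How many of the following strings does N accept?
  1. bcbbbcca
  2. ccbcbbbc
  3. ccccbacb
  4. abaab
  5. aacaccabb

bcbbbcca: accepted
ccbcbbbc: accepted
ccccbacb: accepted
abaab: accepted
aacaccabb: accepted

5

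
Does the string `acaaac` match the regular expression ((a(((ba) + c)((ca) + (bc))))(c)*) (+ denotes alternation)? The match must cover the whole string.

no

No split of acaaac into u·v has (a(((ba)+c)((ca)+(bc)))) matching u and (c)* matching v.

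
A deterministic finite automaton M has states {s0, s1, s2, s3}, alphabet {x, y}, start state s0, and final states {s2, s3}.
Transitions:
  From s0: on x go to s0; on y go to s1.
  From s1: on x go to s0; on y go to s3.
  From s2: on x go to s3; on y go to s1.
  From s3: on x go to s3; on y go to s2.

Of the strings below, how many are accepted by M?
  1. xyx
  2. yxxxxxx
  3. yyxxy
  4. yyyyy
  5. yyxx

3

xyx: rejected
yxxxxxx: rejected
yyxxy: accepted
yyyyy: accepted
yyxx: accepted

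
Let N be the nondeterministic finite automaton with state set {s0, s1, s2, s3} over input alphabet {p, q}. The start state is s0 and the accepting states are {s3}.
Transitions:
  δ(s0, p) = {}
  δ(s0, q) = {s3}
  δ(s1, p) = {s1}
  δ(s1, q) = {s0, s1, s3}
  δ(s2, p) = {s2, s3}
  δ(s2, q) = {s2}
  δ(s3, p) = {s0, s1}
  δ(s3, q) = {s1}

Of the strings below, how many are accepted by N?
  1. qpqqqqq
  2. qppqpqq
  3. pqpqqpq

qpqqqqq: accepted
qppqpqq: accepted
pqpqqpq: rejected

2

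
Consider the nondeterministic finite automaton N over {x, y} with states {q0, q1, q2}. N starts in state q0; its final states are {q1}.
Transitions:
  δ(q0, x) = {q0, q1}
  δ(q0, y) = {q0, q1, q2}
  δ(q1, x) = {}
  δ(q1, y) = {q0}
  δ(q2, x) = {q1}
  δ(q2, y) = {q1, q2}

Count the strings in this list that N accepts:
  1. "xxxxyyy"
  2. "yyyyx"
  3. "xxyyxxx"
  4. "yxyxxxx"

"xxxxyyy": accepted
"yyyyx": accepted
"xxyyxxx": accepted
"yxyxxxx": accepted

4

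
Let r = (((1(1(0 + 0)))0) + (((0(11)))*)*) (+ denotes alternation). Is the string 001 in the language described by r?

Neither ((1(1(0+0)))0) nor (((0(11)))*)* matches 001.

no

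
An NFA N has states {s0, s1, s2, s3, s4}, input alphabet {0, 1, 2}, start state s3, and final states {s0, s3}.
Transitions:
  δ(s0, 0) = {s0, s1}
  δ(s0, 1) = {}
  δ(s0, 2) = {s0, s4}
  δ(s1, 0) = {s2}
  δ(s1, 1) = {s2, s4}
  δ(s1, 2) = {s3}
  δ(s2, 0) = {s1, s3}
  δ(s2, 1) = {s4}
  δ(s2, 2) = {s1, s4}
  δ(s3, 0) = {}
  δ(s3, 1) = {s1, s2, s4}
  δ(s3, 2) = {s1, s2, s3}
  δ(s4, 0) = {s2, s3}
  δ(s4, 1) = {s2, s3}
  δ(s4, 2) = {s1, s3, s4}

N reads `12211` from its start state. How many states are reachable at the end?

4

Start: {s3}
read 1: {s1, s2, s4}
read 2: {s1, s3, s4}
read 2: {s1, s2, s3, s4}
read 1: {s1, s2, s3, s4}
read 1: {s1, s2, s3, s4}
Final reachable set {s1, s2, s3, s4} has 4 states.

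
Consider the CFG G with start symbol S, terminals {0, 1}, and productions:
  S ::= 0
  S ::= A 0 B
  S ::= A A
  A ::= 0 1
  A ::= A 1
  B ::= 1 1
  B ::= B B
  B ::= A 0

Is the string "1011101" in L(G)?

no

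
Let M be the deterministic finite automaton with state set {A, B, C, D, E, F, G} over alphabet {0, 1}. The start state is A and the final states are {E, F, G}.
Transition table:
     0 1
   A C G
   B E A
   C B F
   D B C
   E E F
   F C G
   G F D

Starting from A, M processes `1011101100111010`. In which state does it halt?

C

A --1--> G
G --0--> F
F --1--> G
G --1--> D
D --1--> C
C --0--> B
B --1--> A
A --1--> G
G --0--> F
F --0--> C
C --1--> F
F --1--> G
G --1--> D
D --0--> B
B --1--> A
A --0--> C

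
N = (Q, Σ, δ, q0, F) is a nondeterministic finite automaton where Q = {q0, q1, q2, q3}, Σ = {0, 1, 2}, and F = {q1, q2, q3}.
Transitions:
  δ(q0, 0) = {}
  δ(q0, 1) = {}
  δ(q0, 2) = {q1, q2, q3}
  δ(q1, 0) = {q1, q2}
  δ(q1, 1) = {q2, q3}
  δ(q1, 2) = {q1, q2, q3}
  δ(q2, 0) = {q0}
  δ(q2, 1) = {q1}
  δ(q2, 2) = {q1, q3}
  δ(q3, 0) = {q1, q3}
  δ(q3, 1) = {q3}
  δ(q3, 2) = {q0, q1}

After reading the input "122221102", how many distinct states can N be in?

Start: {q0}
read 1: {}
The reachable set is empty and stays empty for the remaining 8 symbols.
Final reachable set {} has 0 states.

0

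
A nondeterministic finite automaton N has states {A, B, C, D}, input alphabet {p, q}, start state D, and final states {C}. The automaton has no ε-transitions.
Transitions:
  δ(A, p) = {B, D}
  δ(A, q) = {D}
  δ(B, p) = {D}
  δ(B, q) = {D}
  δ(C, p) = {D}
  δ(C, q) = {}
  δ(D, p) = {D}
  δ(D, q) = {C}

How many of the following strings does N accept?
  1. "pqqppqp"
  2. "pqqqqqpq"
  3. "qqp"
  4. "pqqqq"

0

"pqqppqp": rejected
"pqqqqqpq": rejected
"qqp": rejected
"pqqqq": rejected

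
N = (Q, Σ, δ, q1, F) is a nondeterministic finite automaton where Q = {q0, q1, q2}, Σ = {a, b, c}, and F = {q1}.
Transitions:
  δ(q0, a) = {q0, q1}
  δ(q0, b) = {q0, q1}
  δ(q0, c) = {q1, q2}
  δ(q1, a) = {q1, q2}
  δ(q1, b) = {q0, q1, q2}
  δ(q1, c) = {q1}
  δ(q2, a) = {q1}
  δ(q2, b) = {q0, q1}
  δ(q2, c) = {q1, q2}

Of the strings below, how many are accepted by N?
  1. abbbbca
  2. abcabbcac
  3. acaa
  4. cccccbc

abbbbca: accepted
abcabbcac: accepted
acaa: accepted
cccccbc: accepted

4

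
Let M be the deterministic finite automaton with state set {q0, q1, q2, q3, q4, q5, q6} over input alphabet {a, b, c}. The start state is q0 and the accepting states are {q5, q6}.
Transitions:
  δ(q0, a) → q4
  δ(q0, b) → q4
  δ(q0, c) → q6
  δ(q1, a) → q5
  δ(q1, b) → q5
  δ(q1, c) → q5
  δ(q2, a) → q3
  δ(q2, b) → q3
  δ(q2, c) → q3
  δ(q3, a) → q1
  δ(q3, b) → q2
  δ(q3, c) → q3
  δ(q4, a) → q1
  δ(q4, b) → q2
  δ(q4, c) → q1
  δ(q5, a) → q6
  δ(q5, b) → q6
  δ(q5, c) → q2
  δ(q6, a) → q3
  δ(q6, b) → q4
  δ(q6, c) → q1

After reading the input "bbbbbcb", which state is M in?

q2

q0 --b--> q4
q4 --b--> q2
q2 --b--> q3
q3 --b--> q2
q2 --b--> q3
q3 --c--> q3
q3 --b--> q2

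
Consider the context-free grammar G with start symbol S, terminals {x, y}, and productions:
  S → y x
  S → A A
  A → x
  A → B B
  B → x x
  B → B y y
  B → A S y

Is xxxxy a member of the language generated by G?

no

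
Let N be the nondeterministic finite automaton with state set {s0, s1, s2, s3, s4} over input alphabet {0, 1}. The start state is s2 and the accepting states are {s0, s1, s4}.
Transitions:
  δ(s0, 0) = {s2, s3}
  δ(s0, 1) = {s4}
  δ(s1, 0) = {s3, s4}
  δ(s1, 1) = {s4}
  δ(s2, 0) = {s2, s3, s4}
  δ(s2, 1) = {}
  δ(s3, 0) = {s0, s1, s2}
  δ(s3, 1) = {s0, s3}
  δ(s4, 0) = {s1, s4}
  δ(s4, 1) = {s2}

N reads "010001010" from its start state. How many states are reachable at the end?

Start: {s2}
read 0: {s2, s3, s4}
read 1: {s0, s2, s3}
read 0: {s0, s1, s2, s3, s4}
read 0: {s0, s1, s2, s3, s4}
read 0: {s0, s1, s2, s3, s4}
read 1: {s0, s2, s3, s4}
read 0: {s0, s1, s2, s3, s4}
read 1: {s0, s2, s3, s4}
read 0: {s0, s1, s2, s3, s4}
Final reachable set {s0, s1, s2, s3, s4} has 5 states.

5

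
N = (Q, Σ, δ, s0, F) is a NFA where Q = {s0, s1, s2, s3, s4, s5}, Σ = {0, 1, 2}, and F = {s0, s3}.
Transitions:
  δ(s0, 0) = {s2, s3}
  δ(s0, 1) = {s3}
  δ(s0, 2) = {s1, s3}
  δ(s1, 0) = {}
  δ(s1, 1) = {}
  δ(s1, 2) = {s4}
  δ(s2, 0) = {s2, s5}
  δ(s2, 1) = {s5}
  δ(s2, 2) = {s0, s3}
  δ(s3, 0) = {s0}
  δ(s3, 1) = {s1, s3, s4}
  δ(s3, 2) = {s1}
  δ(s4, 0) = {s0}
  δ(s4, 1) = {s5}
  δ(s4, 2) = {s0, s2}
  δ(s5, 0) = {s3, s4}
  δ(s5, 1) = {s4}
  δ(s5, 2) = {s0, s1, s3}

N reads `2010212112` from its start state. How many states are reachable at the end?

Start: {s0}
read 2: {s1, s3}
read 0: {s0}
read 1: {s3}
read 0: {s0}
read 2: {s1, s3}
read 1: {s1, s3, s4}
read 2: {s0, s1, s2, s4}
read 1: {s3, s5}
read 1: {s1, s3, s4}
read 2: {s0, s1, s2, s4}
Final reachable set {s0, s1, s2, s4} has 4 states.

4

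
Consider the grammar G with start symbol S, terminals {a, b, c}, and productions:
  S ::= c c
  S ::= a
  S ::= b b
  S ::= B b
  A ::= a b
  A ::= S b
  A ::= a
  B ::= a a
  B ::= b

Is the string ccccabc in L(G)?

no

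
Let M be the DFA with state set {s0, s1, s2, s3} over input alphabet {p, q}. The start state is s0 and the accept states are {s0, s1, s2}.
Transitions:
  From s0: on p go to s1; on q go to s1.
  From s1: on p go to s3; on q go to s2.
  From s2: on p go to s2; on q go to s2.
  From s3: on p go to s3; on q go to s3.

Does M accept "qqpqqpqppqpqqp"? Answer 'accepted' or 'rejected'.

accepted

s0 --q--> s1
s1 --q--> s2
s2 --p--> s2
s2 --q--> s2
s2 --q--> s2
s2 --p--> s2
s2 --q--> s2
s2 --p--> s2
s2 --p--> s2
s2 --q--> s2
s2 --p--> s2
s2 --q--> s2
s2 --q--> s2
s2 --p--> s2
End in state s2, which is an accepting state.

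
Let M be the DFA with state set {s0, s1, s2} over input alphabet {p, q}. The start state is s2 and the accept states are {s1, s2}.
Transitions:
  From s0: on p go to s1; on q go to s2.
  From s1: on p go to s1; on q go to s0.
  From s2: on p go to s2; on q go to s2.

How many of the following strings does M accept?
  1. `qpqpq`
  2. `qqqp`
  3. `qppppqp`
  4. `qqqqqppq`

`qpqpq`: accepted
`qqqp`: accepted
`qppppqp`: accepted
`qqqqqppq`: accepted

4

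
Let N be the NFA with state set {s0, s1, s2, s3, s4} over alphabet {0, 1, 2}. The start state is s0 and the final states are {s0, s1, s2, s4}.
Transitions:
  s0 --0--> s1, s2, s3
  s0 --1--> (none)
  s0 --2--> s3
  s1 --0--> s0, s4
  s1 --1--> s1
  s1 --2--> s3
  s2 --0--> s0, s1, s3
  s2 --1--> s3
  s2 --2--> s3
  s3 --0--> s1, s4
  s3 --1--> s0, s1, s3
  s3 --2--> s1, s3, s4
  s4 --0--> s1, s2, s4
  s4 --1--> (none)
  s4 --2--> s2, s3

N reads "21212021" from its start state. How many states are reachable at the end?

Start: {s0}
read 2: {s3}
read 1: {s0, s1, s3}
read 2: {s1, s3, s4}
read 1: {s0, s1, s3}
read 2: {s1, s3, s4}
read 0: {s0, s1, s2, s4}
read 2: {s2, s3}
read 1: {s0, s1, s3}
Final reachable set {s0, s1, s3} has 3 states.

3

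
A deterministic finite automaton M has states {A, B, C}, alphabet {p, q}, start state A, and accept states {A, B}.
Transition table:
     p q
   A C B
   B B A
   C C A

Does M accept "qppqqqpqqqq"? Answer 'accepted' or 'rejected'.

A --q--> B
B --p--> B
B --p--> B
B --q--> A
A --q--> B
B --q--> A
A --p--> C
C --q--> A
A --q--> B
B --q--> A
A --q--> B
End in state B, which is an accepting state.

accepted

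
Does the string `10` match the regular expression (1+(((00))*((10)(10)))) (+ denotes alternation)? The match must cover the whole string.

Neither 1 nor (((00))*((10)(10))) matches 10.

no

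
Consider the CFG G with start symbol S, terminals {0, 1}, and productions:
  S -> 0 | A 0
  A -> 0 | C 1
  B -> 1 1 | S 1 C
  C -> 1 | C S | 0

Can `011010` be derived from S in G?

S ⇒ A0 ⇒ C10 ⇒ CS10 ⇒ 0S10 ⇒ 0A010 ⇒ 0C1010 ⇒ 011010

yes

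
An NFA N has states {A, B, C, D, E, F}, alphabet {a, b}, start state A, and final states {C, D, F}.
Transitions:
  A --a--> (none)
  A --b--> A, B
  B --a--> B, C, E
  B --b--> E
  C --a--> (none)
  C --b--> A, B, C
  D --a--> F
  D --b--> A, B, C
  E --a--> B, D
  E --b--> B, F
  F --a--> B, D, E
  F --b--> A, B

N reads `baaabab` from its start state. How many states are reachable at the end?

5

Start: {A}
read b: {A, B}
read a: {B, C, E}
read a: {B, C, D, E}
read a: {B, C, D, E, F}
read b: {A, B, C, E, F}
read a: {B, C, D, E}
read b: {A, B, C, E, F}
Final reachable set {A, B, C, E, F} has 5 states.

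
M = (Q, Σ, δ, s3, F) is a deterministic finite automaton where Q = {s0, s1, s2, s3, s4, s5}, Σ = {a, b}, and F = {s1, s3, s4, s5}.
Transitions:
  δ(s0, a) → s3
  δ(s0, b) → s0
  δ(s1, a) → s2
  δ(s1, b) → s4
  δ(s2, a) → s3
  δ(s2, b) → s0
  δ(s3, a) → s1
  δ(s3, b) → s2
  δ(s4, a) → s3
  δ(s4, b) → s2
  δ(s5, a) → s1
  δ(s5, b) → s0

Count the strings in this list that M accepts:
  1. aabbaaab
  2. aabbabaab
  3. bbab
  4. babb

1

aabbaaab: rejected
aabbabaab: accepted
bbab: rejected
babb: rejected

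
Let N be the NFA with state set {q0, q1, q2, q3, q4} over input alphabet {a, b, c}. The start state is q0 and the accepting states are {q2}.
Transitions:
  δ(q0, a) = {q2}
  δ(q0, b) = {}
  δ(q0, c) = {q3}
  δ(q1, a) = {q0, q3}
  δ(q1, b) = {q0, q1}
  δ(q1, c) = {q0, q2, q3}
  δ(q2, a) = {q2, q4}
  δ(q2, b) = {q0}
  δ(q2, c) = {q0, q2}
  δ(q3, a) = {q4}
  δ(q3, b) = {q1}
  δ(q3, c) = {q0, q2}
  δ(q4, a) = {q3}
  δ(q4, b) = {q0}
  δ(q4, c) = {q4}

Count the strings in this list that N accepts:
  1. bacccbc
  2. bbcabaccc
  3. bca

0

bacccbc: rejected
bbcabaccc: rejected
bca: rejected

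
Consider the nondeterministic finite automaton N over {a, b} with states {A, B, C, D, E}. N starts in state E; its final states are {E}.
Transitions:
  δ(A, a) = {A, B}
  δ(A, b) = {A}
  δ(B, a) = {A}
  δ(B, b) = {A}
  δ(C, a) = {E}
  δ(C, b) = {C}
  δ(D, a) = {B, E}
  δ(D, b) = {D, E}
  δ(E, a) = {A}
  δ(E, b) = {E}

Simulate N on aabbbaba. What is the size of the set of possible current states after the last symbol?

2

Start: {E}
read a: {A}
read a: {A, B}
read b: {A}
read b: {A}
read b: {A}
read a: {A, B}
read b: {A}
read a: {A, B}
Final reachable set {A, B} has 2 states.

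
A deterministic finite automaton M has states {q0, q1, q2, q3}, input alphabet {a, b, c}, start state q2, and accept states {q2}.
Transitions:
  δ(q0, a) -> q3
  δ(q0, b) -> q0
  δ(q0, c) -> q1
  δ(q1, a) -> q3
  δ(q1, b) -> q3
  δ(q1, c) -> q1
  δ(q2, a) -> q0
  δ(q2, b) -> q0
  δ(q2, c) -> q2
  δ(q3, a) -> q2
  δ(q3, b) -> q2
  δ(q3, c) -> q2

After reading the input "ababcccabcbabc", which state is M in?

q1

q2 --a--> q0
q0 --b--> q0
q0 --a--> q3
q3 --b--> q2
q2 --c--> q2
q2 --c--> q2
q2 --c--> q2
q2 --a--> q0
q0 --b--> q0
q0 --c--> q1
q1 --b--> q3
q3 --a--> q2
q2 --b--> q0
q0 --c--> q1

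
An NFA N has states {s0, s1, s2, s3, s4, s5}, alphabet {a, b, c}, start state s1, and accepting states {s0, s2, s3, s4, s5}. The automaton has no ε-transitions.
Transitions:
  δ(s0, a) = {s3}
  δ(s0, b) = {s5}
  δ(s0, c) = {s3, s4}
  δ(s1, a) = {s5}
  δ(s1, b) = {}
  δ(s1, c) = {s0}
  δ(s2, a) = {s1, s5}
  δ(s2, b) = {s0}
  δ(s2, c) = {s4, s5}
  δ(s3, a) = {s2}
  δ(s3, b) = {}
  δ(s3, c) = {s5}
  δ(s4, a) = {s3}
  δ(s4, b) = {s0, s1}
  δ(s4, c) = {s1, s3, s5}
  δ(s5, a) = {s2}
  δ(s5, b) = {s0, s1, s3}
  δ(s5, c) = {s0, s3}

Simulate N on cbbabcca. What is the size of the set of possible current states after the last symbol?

Start: {s1}
read c: {s0}
read b: {s5}
read b: {s0, s1, s3}
read a: {s2, s3, s5}
read b: {s0, s1, s3}
read c: {s0, s3, s4, s5}
read c: {s0, s1, s3, s4, s5}
read a: {s2, s3, s5}
Final reachable set {s2, s3, s5} has 3 states.

3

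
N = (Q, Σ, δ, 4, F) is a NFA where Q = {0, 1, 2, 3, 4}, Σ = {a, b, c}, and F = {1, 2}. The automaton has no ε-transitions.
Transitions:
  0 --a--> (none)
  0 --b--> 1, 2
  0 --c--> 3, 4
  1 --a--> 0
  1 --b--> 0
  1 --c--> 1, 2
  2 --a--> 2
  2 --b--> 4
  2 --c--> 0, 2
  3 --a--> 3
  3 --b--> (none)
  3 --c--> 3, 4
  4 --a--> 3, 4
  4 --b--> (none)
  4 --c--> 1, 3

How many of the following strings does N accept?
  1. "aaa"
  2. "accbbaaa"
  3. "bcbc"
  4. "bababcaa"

1

"aaa": rejected
"accbbaaa": accepted
"bcbc": rejected
"bababcaa": rejected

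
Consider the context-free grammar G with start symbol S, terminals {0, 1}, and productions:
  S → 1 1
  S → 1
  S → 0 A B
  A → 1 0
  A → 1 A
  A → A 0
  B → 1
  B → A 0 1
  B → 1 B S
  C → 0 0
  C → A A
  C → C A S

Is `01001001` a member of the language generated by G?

yes

S ⇒ 0AB ⇒ 0A0B ⇒ 0100B ⇒ 0100A01 ⇒ 01001001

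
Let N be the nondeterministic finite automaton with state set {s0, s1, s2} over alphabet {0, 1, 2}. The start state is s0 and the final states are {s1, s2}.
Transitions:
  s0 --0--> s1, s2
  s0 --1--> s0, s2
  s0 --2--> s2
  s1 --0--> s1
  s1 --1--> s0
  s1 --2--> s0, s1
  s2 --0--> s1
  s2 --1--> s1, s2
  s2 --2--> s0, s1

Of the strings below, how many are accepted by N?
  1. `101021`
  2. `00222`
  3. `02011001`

2

`101021`: accepted
`00222`: accepted
`02011001`: rejected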